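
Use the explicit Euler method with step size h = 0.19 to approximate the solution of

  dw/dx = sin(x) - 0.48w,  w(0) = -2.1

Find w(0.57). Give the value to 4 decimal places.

Euler: w_{n+1} = w_n + h·f(x_n, w_n).
x=0.000000, w=-2.100000: f=1.008000 → w ← -2.100000 + 0.19·1.008000 = -1.908480
x=0.190000, w=-1.908480: f=1.104929 → w ← -1.908480 + 0.19·1.104929 = -1.698543
x=0.380000, w=-1.698543: f=1.186221 → w ← -1.698543 + 0.19·1.186221 = -1.473161
w(0.57) ≈ -1.4732

-1.4732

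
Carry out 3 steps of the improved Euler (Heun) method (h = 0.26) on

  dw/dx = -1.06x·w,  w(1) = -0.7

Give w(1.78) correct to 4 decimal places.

-0.2304

Heun: k1 = f(x_n, w_n); k2 = f(x_n + h, w_n + h·k1); w_{n+1} = w_n + (h/2)·(k1 + k2).
x=1.000000, w=-0.700000:
  k1 = f(1.000000, -0.700000) = 0.742000
  k2 = f(1.260000, -0.507080) = 0.677256
  w ← -0.700000 + (0.26/2)·(0.742000 + 0.677256) = -0.515497
x=1.260000, w=-0.515497:
  k1 = f(1.260000, -0.515497) = 0.688497
  k2 = f(1.520000, -0.336487) = 0.542148
  w ← -0.515497 + (0.26/2)·(0.688497 + 0.542148) = -0.355513
x=1.520000, w=-0.355513:
  k1 = f(1.520000, -0.355513) = 0.572802
  k2 = f(1.780000, -0.206584) = 0.389783
  w ← -0.355513 + (0.26/2)·(0.572802 + 0.389783) = -0.230377
w(1.78) ≈ -0.2304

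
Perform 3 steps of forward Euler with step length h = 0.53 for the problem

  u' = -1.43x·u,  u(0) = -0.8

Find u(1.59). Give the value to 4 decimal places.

Euler: u_{n+1} = u_n + h·f(x_n, u_n).
x=0.000000, u=-0.800000: f=0.000000 → u ← -0.800000 + 0.53·0.000000 = -0.800000
x=0.530000, u=-0.800000: f=0.606320 → u ← -0.800000 + 0.53·0.606320 = -0.478650
x=1.060000, u=-0.478650: f=0.725538 → u ← -0.478650 + 0.53·0.725538 = -0.094115
u(1.59) ≈ -0.0941

-0.0941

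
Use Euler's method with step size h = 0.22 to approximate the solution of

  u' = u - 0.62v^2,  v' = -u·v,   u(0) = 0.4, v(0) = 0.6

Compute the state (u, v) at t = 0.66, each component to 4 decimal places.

0.5701, 0.4406

Euler on (u,v): u_{n+1} = u_n + h·u', v_{n+1} = v_n + h·v'.
0.000000: (0.400000, 0.600000); f=(0.176800, -0.240000) → (0.438896, 0.547200)
0.220000: (0.438896, 0.547200); f=(0.253251, -0.240164) → (0.494611, 0.494364)
0.440000: (0.494611, 0.494364); f=(0.343086, -0.244518) → (0.570090, 0.440570)
(u(0.66), v(0.66)) ≈ (0.5701, 0.4406)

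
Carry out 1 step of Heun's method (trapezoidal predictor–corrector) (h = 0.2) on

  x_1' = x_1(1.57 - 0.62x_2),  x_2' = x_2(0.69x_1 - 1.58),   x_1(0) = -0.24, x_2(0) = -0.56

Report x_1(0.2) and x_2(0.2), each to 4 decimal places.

-0.3456, -0.3963

Heun on (x_1,x_2): k1 = f(x_n, state_n); k2 = f(x_n + h, state_n + h·k1); state_{n+1} = state_n + (h/2)·(k1 + k2).
0.000000: (-0.240000, -0.560000)
  k1 = (-0.460128, 0.977536)
  predictor → (-0.332026, -0.364493)
  k2 = (-0.596313, 0.659403)
  → (-0.345644, -0.396306)
(x_1(0.2), x_2(0.2)) ≈ (-0.3456, -0.3963)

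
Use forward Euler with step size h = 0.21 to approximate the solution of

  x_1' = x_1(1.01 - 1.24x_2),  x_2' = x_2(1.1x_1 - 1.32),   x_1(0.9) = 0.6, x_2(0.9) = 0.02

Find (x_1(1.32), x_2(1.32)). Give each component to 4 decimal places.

Euler on (x_1,x_2): x_1_{n+1} = x_1_n + h·x_1', x_2_{n+1} = x_2_n + h·x_2'.
0.900000: (0.600000, 0.020000); f=(0.591120, -0.013200) → (0.724135, 0.017228)
1.110000: (0.724135, 0.017228); f=(0.715907, -0.009018) → (0.874476, 0.015334)
(x_1(1.32), x_2(1.32)) ≈ (0.8745, 0.0153)

0.8745, 0.0153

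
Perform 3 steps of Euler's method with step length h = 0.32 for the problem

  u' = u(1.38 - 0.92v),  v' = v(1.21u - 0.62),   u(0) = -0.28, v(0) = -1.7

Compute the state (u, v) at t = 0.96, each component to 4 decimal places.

Euler on (u,v): u_{n+1} = u_n + h·u', v_{n+1} = v_n + h·v'.
0.000000: (-0.280000, -1.700000); f=(-0.824320, 1.629960) → (-0.543782, -1.178413)
0.320000: (-0.543782, -1.178413); f=(-1.339956, 1.505984) → (-0.972568, -0.696498)
0.640000: (-0.972568, -0.696498); f=(-1.965345, 1.251473) → (-1.601479, -0.296027)
(u(0.96), v(0.96)) ≈ (-1.6015, -0.2960)

-1.6015, -0.2960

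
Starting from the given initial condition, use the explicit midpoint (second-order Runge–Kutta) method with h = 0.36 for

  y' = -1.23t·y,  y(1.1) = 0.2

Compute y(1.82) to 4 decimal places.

Midpoint: k1 = f(t_n, y_n); k2 = f(t_n + h/2, y_n + (h/2)·k1); y_{n+1} = y_n + h·k2.
t=1.100000, y=0.200000:
  k1 = f(1.100000, 0.200000) = -0.270600
  k2 = f(1.280000, 0.151292) = -0.238194
  y ← 0.200000 + 0.36·(-0.238194) = 0.114250
t=1.460000, y=0.114250:
  k1 = f(1.460000, 0.114250) = -0.205170
  k2 = f(1.640000, 0.077319) = -0.155969
  y ← 0.114250 + 0.36·(-0.155969) = 0.058101
y(1.82) ≈ 0.0581

0.0581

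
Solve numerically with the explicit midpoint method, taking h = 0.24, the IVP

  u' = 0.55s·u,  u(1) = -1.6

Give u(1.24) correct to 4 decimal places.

Midpoint: k1 = f(s_n, u_n); k2 = f(s_n + h/2, u_n + (h/2)·k1); u_{n+1} = u_n + h·k2.
s=1.000000, u=-1.600000:
  k1 = f(1.000000, -1.600000) = -0.880000
  k2 = f(1.120000, -1.705600) = -1.050650
  u ← -1.600000 + 0.24·(-1.050650) = -1.852156
u(1.24) ≈ -1.8522

-1.8522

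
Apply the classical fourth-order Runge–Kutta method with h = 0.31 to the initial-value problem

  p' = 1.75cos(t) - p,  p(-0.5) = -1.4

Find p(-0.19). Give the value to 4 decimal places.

RK4: k1 = f(t_n, p_n); k2 = f(t_n + h/2, p_n + (h/2)·k1); k3 = f(t_n + h/2, p_n + (h/2)·k2); k4 = f(t_n + h, p_n + h·k3); p_{n+1} = p_n + (h/6)·(k1 + 2k2 + 2k3 + k4).
t=-0.500000, p=-1.400000:
  k1 = f(-0.500000, -1.400000) = 2.935769
  k2 = f(-0.345000, -0.944956) = 2.591838
  k3 = f(-0.345000, -0.998265) = 2.645147
  k4 = f(-0.190000, -0.580004) = 2.298512
  p ← -1.400000 + (0.31/6)·(k1 + 2k2 + 2k3 + k4) = -0.588407
p(-0.19) ≈ -0.5884

-0.5884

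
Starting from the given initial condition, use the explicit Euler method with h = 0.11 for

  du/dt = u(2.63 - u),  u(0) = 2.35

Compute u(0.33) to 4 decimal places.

Euler: u_{n+1} = u_n + h·f(t_n, u_n).
t=0.000000, u=2.350000: f=0.658000 → u ← 2.350000 + 0.11·0.658000 = 2.422380
t=0.110000, u=2.422380: f=0.502935 → u ← 2.422380 + 0.11·0.502935 = 2.477703
t=0.220000, u=2.477703: f=0.377347 → u ← 2.477703 + 0.11·0.377347 = 2.519211
u(0.33) ≈ 2.5192

2.5192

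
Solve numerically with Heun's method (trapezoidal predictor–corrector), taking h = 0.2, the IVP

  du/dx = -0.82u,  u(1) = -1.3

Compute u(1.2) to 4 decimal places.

Heun: k1 = f(x_n, u_n); k2 = f(x_n + h, u_n + h·k1); u_{n+1} = u_n + (h/2)·(k1 + k2).
x=1.000000, u=-1.300000:
  k1 = f(1.000000, -1.300000) = 1.066000
  k2 = f(1.200000, -1.086800) = 0.891176
  u ← -1.300000 + (0.2/2)·(1.066000 + 0.891176) = -1.104282
u(1.2) ≈ -1.1043

-1.1043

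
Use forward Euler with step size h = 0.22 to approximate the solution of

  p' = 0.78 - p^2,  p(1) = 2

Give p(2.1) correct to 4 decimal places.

Euler: p_{n+1} = p_n + h·f(t_n, p_n).
t=1.000000, p=2.000000: f=-3.220000 → p ← 2.000000 + 0.22·(-3.220000) = 1.291600
t=1.220000, p=1.291600: f=-0.888231 → p ← 1.291600 + 0.22·(-0.888231) = 1.096189
t=1.440000, p=1.096189: f=-0.421631 → p ← 1.096189 + 0.22·(-0.421631) = 1.003430
t=1.660000, p=1.003430: f=-0.226873 → p ← 1.003430 + 0.22·(-0.226873) = 0.953518
t=1.880000, p=0.953518: f=-0.129197 → p ← 0.953518 + 0.22·(-0.129197) = 0.925095
p(2.1) ≈ 0.9251

0.9251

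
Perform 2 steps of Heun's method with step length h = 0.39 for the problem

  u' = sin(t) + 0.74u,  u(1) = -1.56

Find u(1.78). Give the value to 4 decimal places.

-1.7861

Heun: k1 = f(t_n, u_n); k2 = f(t_n + h, u_n + h·k1); u_{n+1} = u_n + (h/2)·(k1 + k2).
t=1.000000, u=-1.560000:
  k1 = f(1.000000, -1.560000) = -0.312929
  k2 = f(1.390000, -1.682042) = -0.261010
  u ← -1.560000 + (0.39/2)·(-0.312929 + (-0.261010)) = -1.671918
t=1.390000, u=-1.671918:
  k1 = f(1.390000, -1.671918) = -0.253519
  k2 = f(1.780000, -1.770790) = -0.332188
  u ← -1.671918 + (0.39/2)·(-0.253519 + (-0.332188)) = -1.786131
u(1.78) ≈ -1.7861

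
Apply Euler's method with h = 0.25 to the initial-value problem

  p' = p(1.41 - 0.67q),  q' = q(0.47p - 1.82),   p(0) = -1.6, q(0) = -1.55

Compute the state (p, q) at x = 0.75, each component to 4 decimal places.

-5.1253, -0.0143

Euler on (p,q): p_{n+1} = p_n + h·p', q_{n+1} = q_n + h·q'.
0.000000: (-1.600000, -1.550000); f=(-3.917600, 3.986600) → (-2.579400, -0.553350)
0.250000: (-2.579400, -0.553350); f=(-4.593252, 1.677933) → (-3.727713, -0.133867)
0.500000: (-3.727713, -0.133867); f=(-5.590417, 0.478175) → (-5.125317, -0.014323)
(p(0.75), q(0.75)) ≈ (-5.1253, -0.0143)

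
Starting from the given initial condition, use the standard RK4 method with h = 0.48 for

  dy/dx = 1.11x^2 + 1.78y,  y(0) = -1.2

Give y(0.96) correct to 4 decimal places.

RK4: k1 = f(x_n, y_n); k2 = f(x_n + h/2, y_n + (h/2)·k1); k3 = f(x_n + h/2, y_n + (h/2)·k2); k4 = f(x_n + h, y_n + h·k3); y_{n+1} = y_n + (h/6)·(k1 + 2k2 + 2k3 + k4).
x=0.000000, y=-1.200000:
  k1 = f(0.000000, -1.200000) = -2.136000
  k2 = f(0.240000, -1.712640) = -2.984563
  k3 = f(0.240000, -1.916295) = -3.347069
  k4 = f(0.480000, -2.806593) = -4.739992
  y ← -1.200000 + (0.48/6)·(k1 + 2k2 + 2k3 + k4) = -2.763141
x=0.480000, y=-2.763141:
  k1 = f(0.480000, -2.763141) = -4.662646
  k2 = f(0.720000, -3.882176) = -6.334849
  k3 = f(0.720000, -4.283504) = -7.049214
  k4 = f(0.960000, -6.146763) = -9.918262
  y ← -2.763141 + (0.48/6)·(k1 + 2k2 + 2k3 + k4) = -6.071063
y(0.96) ≈ -6.0711

-6.0711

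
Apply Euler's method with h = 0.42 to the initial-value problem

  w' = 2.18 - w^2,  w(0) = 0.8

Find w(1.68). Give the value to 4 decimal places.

1.4769

Euler: w_{n+1} = w_n + h·f(t_n, w_n).
t=0.000000, w=0.800000: f=1.540000 → w ← 0.800000 + 0.42·1.540000 = 1.446800
t=0.420000, w=1.446800: f=0.086770 → w ← 1.446800 + 0.42·0.086770 = 1.483243
t=0.840000, w=1.483243: f=-0.020011 → w ← 1.483243 + 0.42·(-0.020011) = 1.474839
t=1.260000, w=1.474839: f=0.004850 → w ← 1.474839 + 0.42·0.004850 = 1.476876
w(1.68) ≈ 1.4769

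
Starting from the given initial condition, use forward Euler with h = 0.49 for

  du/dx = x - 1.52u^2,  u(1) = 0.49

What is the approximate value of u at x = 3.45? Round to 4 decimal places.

1.4531

Euler: u_{n+1} = u_n + h·f(x_n, u_n).
x=1.000000, u=0.490000: f=0.635048 → u ← 0.490000 + 0.49·0.635048 = 0.801174
x=1.490000, u=0.801174: f=0.514344 → u ← 0.801174 + 0.49·0.514344 = 1.053202
x=1.980000, u=1.053202: f=0.293964 → u ← 1.053202 + 0.49·0.293964 = 1.197244
x=2.470000, u=1.197244: f=0.291242 → u ← 1.197244 + 0.49·0.291242 = 1.339953
x=2.960000, u=1.339953: f=0.230881 → u ← 1.339953 + 0.49·0.230881 = 1.453084
u(3.45) ≈ 1.4531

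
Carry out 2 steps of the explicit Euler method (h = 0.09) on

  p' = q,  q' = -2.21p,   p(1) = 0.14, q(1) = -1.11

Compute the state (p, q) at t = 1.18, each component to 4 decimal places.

Euler on (p,q): p_{n+1} = p_n + h·p', q_{n+1} = q_n + h·q'.
1.000000: (0.140000, -1.110000); f=(-1.110000, -0.309400) → (0.040100, -1.137846)
1.090000: (0.040100, -1.137846); f=(-1.137846, -0.088621) → (-0.062306, -1.145822)
(p(1.18), q(1.18)) ≈ (-0.0623, -1.1458)

-0.0623, -1.1458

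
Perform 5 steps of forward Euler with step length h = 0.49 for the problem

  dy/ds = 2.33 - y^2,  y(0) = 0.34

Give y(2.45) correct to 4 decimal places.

1.5207

Euler: y_{n+1} = y_n + h·f(s_n, y_n).
s=0.000000, y=0.340000: f=2.214400 → y ← 0.340000 + 0.49·2.214400 = 1.425056
s=0.490000, y=1.425056: f=0.299215 → y ← 1.425056 + 0.49·0.299215 = 1.571672
s=0.980000, y=1.571672: f=-0.140151 → y ← 1.571672 + 0.49·(-0.140151) = 1.502997
s=1.470000, y=1.502997: f=0.070999 → y ← 1.502997 + 0.49·0.070999 = 1.537787
s=1.960000, y=1.537787: f=-0.034788 → y ← 1.537787 + 0.49·(-0.034788) = 1.520741
y(2.45) ≈ 1.5207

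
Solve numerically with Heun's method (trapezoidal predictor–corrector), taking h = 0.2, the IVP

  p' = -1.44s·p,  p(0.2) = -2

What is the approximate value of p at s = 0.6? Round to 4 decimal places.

-1.5880

Heun: k1 = f(s_n, p_n); k2 = f(s_n + h, p_n + h·k1); p_{n+1} = p_n + (h/2)·(k1 + k2).
s=0.200000, p=-2.000000:
  k1 = f(0.200000, -2.000000) = 0.576000
  k2 = f(0.400000, -1.884800) = 1.085645
  p ← -2.000000 + (0.2/2)·(0.576000 + 1.085645) = -1.833836
s=0.400000, p=-1.833836:
  k1 = f(0.400000, -1.833836) = 1.056289
  k2 = f(0.600000, -1.622578) = 1.401907
  p ← -1.833836 + (0.2/2)·(1.056289 + 1.401907) = -1.588016
p(0.6) ≈ -1.5880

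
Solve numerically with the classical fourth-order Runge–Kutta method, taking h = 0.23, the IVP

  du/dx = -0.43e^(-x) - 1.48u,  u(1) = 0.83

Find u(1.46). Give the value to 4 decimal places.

RK4: k1 = f(x_n, u_n); k2 = f(x_n + h/2, u_n + (h/2)·k1); k3 = f(x_n + h/2, u_n + (h/2)·k2); k4 = f(x_n + h, u_n + h·k3); u_{n+1} = u_n + (h/6)·(k1 + 2k2 + 2k3 + k4).
x=1.000000, u=0.830000:
  k1 = f(1.000000, 0.830000) = -1.386588
  k2 = f(1.115000, 0.670542) = -1.133406
  k3 = f(1.115000, 0.699658) = -1.176498
  k4 = f(1.230000, 0.559406) = -0.953606
  u ← 0.830000 + (0.23/6)·(k1 + 2k2 + 2k3 + k4) = 0.563200
x=1.230000, u=0.563200:
  k1 = f(1.230000, 0.563200) = -0.959222
  k2 = f(1.345000, 0.452889) = -0.782308
  k3 = f(1.345000, 0.473234) = -0.812419
  k4 = f(1.460000, 0.376344) = -0.656850
  u ← 0.563200 + (0.23/6)·(k1 + 2k2 + 2k3 + k4) = 0.378988
u(1.46) ≈ 0.3790

0.3790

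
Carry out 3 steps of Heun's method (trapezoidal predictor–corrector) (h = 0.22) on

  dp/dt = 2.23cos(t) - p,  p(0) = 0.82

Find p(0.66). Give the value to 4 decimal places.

1.4006

Heun: k1 = f(t_n, p_n); k2 = f(t_n + h, p_n + h·k1); p_{n+1} = p_n + (h/2)·(k1 + k2).
t=0.000000, p=0.820000:
  k1 = f(0.000000, 0.820000) = 1.410000
  k2 = f(0.220000, 1.130200) = 1.046051
  p ← 0.820000 + (0.22/2)·(1.410000 + 1.046051) = 1.090166
t=0.220000, p=1.090166:
  k1 = f(0.220000, 1.090166) = 1.086086
  k2 = f(0.440000, 1.329104) = 0.688492
  p ← 1.090166 + (0.22/2)·(1.086086 + 0.688492) = 1.285369
t=0.440000, p=1.285369:
  k1 = f(0.440000, 1.285369) = 0.732227
  k2 = f(0.660000, 1.446459) = 0.315224
  p ← 1.285369 + (0.22/2)·(0.732227 + 0.315224) = 1.400589
p(0.66) ≈ 1.4006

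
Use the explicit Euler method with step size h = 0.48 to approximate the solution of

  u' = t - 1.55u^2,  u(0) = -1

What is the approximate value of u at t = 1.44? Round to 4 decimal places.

Euler: u_{n+1} = u_n + h·f(t_n, u_n).
t=0.000000, u=-1.000000: f=-1.550000 → u ← -1.000000 + 0.48·(-1.550000) = -1.744000
t=0.480000, u=-1.744000: f=-4.234381 → u ← -1.744000 + 0.48·(-4.234381) = -3.776503
t=0.960000, u=-3.776503: f=-21.146059 → u ← -3.776503 + 0.48·(-21.146059) = -13.926611
u(1.44) ≈ -13.9266

-13.9266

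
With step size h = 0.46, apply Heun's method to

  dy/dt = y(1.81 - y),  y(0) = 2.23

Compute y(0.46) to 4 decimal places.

Heun: k1 = f(t_n, y_n); k2 = f(t_n + h, y_n + h·k1); y_{n+1} = y_n + (h/2)·(k1 + k2).
t=0.000000, y=2.230000:
  k1 = f(0.000000, 2.230000) = -0.936600
  k2 = f(0.460000, 1.799164) = 0.019496
  y ← 2.230000 + (0.46/2)·(-0.936600 + 0.019496) = 2.019066
y(0.46) ≈ 2.0191

2.0191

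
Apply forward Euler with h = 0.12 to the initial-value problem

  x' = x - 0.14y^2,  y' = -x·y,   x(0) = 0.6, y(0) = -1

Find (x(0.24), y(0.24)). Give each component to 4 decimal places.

Euler on (x,y): x_{n+1} = x_n + h·x', y_{n+1} = y_n + h·y'.
0.000000: (0.600000, -1.000000); f=(0.460000, 0.600000) → (0.655200, -0.928000)
0.120000: (0.655200, -0.928000); f=(0.534634, 0.608026) → (0.719356, -0.855037)
(x(0.24), y(0.24)) ≈ (0.7194, -0.8550)

0.7194, -0.8550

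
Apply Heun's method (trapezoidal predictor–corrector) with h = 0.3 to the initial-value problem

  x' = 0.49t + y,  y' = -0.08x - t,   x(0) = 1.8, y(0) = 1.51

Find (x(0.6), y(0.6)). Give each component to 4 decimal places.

2.7380, 1.2213

Heun on (x,y): k1 = f(t_n, state_n); k2 = f(t_n + h, state_n + h·k1); state_{n+1} = state_n + (h/2)·(k1 + k2).
0.000000: (1.800000, 1.510000)
  k1 = (1.510000, -0.144000)
  predictor → (2.253000, 1.466800)
  k2 = (1.613800, -0.480240)
  → (2.268570, 1.416364)
0.300000: (2.268570, 1.416364)
  k1 = (1.563364, -0.481486)
  predictor → (2.737579, 1.271918)
  k2 = (1.565918, -0.819006)
  → (2.737962, 1.221290)
(x(0.6), y(0.6)) ≈ (2.7380, 1.2213)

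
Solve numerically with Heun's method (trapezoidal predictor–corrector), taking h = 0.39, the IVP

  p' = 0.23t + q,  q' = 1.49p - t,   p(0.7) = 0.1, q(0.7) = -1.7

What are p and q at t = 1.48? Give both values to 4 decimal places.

Heun on (p,q): k1 = f(t_n, state_n); k2 = f(t_n + h, state_n + h·k1); state_{n+1} = state_n + (h/2)·(k1 + k2).
0.700000: (0.100000, -1.700000)
  k1 = (-1.539000, -0.551000)
  predictor → (-0.500210, -1.914890)
  k2 = (-1.664190, -1.835313)
  → (-0.524622, -2.165331)
1.090000: (-0.524622, -2.165331)
  k1 = (-1.914631, -1.871687)
  predictor → (-1.271328, -2.895289)
  k2 = (-2.554889, -3.374279)
  → (-1.396178, -3.188294)
(p(1.48), q(1.48)) ≈ (-1.3962, -3.1883)

-1.3962, -3.1883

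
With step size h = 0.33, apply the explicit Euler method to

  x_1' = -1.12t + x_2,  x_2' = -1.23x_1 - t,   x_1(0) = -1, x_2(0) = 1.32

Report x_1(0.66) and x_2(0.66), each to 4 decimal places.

-0.1168, 1.8461

Euler on (x_1,x_2): x_1_{n+1} = x_1_n + h·x_1', x_2_{n+1} = x_2_n + h·x_2'.
0.000000: (-1.000000, 1.320000); f=(1.320000, 1.230000) → (-0.564400, 1.725900)
0.330000: (-0.564400, 1.725900); f=(1.356300, 0.364212) → (-0.116821, 1.846090)
(x_1(0.66), x_2(0.66)) ≈ (-0.1168, 1.8461)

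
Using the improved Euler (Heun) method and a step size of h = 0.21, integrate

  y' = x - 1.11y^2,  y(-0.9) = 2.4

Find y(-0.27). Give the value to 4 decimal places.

0.7659

Heun: k1 = f(x_n, y_n); k2 = f(x_n + h, y_n + h·k1); y_{n+1} = y_n + (h/2)·(k1 + k2).
x=-0.900000, y=2.400000:
  k1 = f(-0.900000, 2.400000) = -7.293600
  k2 = f(-0.690000, 0.868344) = -1.526964
  y ← 2.400000 + (0.21/2)·(-7.293600 + (-1.526964)) = 1.473841
x=-0.690000, y=1.473841:
  k1 = f(-0.690000, 1.473841) = -3.101149
  k2 = f(-0.480000, 0.822599) = -1.231103
  y ← 1.473841 + (0.21/2)·(-3.101149 + (-1.231103)) = 1.018954
x=-0.480000, y=1.018954:
  k1 = f(-0.480000, 1.018954) = -1.632477
  k2 = f(-0.270000, 0.676134) = -0.777445
  y ← 1.018954 + (0.21/2)·(-1.632477 + (-0.777445)) = 0.765912
y(-0.27) ≈ 0.7659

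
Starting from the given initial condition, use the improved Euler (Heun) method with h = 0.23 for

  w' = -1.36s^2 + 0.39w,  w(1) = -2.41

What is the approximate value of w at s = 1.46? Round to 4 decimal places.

-3.9193

Heun: k1 = f(s_n, w_n); k2 = f(s_n + h, w_n + h·k1); w_{n+1} = w_n + (h/2)·(k1 + k2).
s=1.000000, w=-2.410000:
  k1 = f(1.000000, -2.410000) = -2.299900
  k2 = f(1.230000, -2.938977) = -3.203745
  w ← -2.410000 + (0.23/2)·(-2.299900 + (-3.203745)) = -3.042919
s=1.230000, w=-3.042919:
  k1 = f(1.230000, -3.042919) = -3.244282
  k2 = f(1.460000, -3.789104) = -4.376727
  w ← -3.042919 + (0.23/2)·(-3.244282 + (-4.376727)) = -3.919335
w(1.46) ≈ -3.9193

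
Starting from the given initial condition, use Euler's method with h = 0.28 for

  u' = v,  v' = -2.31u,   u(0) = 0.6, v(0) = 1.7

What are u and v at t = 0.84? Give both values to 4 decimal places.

Euler on (u,v): u_{n+1} = u_n + h·u', v_{n+1} = v_n + h·v'.
0.000000: (0.600000, 1.700000); f=(1.700000, -1.386000) → (1.076000, 1.311920)
0.280000: (1.076000, 1.311920); f=(1.311920, -2.485560) → (1.443338, 0.615963)
0.560000: (1.443338, 0.615963); f=(0.615963, -3.334110) → (1.615807, -0.317588)
(u(0.84), v(0.84)) ≈ (1.6158, -0.3176)

1.6158, -0.3176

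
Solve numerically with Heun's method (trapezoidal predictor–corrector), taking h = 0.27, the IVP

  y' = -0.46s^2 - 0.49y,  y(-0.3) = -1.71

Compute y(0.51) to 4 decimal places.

-1.1775

Heun: k1 = f(s_n, y_n); k2 = f(s_n + h, y_n + h·k1); y_{n+1} = y_n + (h/2)·(k1 + k2).
s=-0.300000, y=-1.710000:
  k1 = f(-0.300000, -1.710000) = 0.796500
  k2 = f(-0.030000, -1.494945) = 0.732109
  y ← -1.710000 + (0.27/2)·(0.796500 + 0.732109) = -1.503638
s=-0.030000, y=-1.503638:
  k1 = f(-0.030000, -1.503638) = 0.736369
  k2 = f(0.240000, -1.304818) = 0.612865
  y ← -1.503638 + (0.27/2)·(0.736369 + 0.612865) = -1.321491
s=0.240000, y=-1.321491:
  k1 = f(0.240000, -1.321491) = 0.621035
  k2 = f(0.510000, -1.153812) = 0.445722
  y ← -1.321491 + (0.27/2)·(0.621035 + 0.445722) = -1.177479
y(0.51) ≈ -1.1775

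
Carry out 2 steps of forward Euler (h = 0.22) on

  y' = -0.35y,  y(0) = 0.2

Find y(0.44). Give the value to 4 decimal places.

0.1704

Euler: y_{n+1} = y_n + h·f(x_n, y_n).
x=0.000000, y=0.200000: f=-0.070000 → y ← 0.200000 + 0.22·(-0.070000) = 0.184600
x=0.220000, y=0.184600: f=-0.064610 → y ← 0.184600 + 0.22·(-0.064610) = 0.170386
y(0.44) ≈ 0.1704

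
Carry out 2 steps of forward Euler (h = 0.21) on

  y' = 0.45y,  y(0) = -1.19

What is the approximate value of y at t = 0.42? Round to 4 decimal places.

Euler: y_{n+1} = y_n + h·f(t_n, y_n).
t=0.000000, y=-1.190000: f=-0.535500 → y ← -1.190000 + 0.21·(-0.535500) = -1.302455
t=0.210000, y=-1.302455: f=-0.586105 → y ← -1.302455 + 0.21·(-0.586105) = -1.425537
y(0.42) ≈ -1.4255

-1.4255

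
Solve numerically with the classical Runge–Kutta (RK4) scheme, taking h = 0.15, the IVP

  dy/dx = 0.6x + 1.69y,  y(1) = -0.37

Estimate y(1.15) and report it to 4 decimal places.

-0.3670

RK4: k1 = f(x_n, y_n); k2 = f(x_n + h/2, y_n + (h/2)·k1); k3 = f(x_n + h/2, y_n + (h/2)·k2); k4 = f(x_n + h, y_n + h·k3); y_{n+1} = y_n + (h/6)·(k1 + 2k2 + 2k3 + k4).
x=1.000000, y=-0.370000:
  k1 = f(1.000000, -0.370000) = -0.025300
  k2 = f(1.075000, -0.371897) = 0.016493
  k3 = f(1.075000, -0.368763) = 0.021791
  k4 = f(1.150000, -0.366731) = 0.070224
  y ← -0.370000 + (0.15/6)·(k1 + 2k2 + 2k3 + k4) = -0.366963
y(1.15) ≈ -0.3670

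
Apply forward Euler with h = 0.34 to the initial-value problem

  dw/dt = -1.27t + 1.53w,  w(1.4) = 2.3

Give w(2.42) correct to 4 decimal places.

Euler: w_{n+1} = w_n + h·f(t_n, w_n).
t=1.400000, w=2.300000: f=1.741000 → w ← 2.300000 + 0.34·1.741000 = 2.891940
t=1.740000, w=2.891940: f=2.214868 → w ← 2.891940 + 0.34·2.214868 = 3.644995
t=2.080000, w=3.644995: f=2.935243 → w ← 3.644995 + 0.34·2.935243 = 4.642978
w(2.42) ≈ 4.6430

4.6430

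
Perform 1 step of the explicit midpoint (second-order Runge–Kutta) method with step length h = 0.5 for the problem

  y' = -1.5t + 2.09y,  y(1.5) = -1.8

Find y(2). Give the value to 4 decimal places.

-6.5641

Midpoint: k1 = f(t_n, y_n); k2 = f(t_n + h/2, y_n + (h/2)·k1); y_{n+1} = y_n + h·k2.
t=1.500000, y=-1.800000:
  k1 = f(1.500000, -1.800000) = -6.012000
  k2 = f(1.750000, -3.303000) = -9.528270
  y ← -1.800000 + 0.5·(-9.528270) = -6.564135
y(2) ≈ -6.5641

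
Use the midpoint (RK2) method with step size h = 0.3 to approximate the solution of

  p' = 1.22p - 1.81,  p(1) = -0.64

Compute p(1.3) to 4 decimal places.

-1.5595

Midpoint: k1 = f(x_n, p_n); k2 = f(x_n + h/2, p_n + (h/2)·k1); p_{n+1} = p_n + h·k2.
x=1.000000, p=-0.640000:
  k1 = f(1.000000, -0.640000) = -2.590800
  k2 = f(1.150000, -1.028620) = -3.064916
  p ← -0.640000 + 0.3·(-3.064916) = -1.559475
p(1.3) ≈ -1.5595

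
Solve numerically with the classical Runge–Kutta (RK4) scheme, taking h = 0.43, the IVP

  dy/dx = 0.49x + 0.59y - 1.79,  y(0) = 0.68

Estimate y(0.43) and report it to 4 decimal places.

0.0496

RK4: k1 = f(x_n, y_n); k2 = f(x_n + h/2, y_n + (h/2)·k1); k3 = f(x_n + h/2, y_n + (h/2)·k2); k4 = f(x_n + h, y_n + h·k3); y_{n+1} = y_n + (h/6)·(k1 + 2k2 + 2k3 + k4).
x=0.000000, y=0.680000:
  k1 = f(0.000000, 0.680000) = -1.388800
  k2 = f(0.215000, 0.381408) = -1.459619
  k3 = f(0.215000, 0.366182) = -1.468603
  k4 = f(0.430000, 0.048501) = -1.550685
  y ← 0.680000 + (0.43/6)·(k1 + 2k2 + 2k3 + k4) = 0.049625
y(0.43) ≈ 0.0496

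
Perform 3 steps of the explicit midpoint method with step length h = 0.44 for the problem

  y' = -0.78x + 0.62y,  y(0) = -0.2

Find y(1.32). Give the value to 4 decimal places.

Midpoint: k1 = f(x_n, y_n); k2 = f(x_n + h/2, y_n + (h/2)·k1); y_{n+1} = y_n + h·k2.
x=0.000000, y=-0.200000:
  k1 = f(0.000000, -0.200000) = -0.124000
  k2 = f(0.220000, -0.227280) = -0.312514
  y ← -0.200000 + 0.44·(-0.312514) = -0.337506
x=0.440000, y=-0.337506:
  k1 = f(0.440000, -0.337506) = -0.552454
  k2 = f(0.660000, -0.459046) = -0.799408
  y ← -0.337506 + 0.44·(-0.799408) = -0.689246
x=0.880000, y=-0.689246:
  k1 = f(0.880000, -0.689246) = -1.113732
  k2 = f(1.100000, -0.934267) = -1.437245
  y ← -0.689246 + 0.44·(-1.437245) = -1.321634
y(1.32) ≈ -1.3216

-1.3216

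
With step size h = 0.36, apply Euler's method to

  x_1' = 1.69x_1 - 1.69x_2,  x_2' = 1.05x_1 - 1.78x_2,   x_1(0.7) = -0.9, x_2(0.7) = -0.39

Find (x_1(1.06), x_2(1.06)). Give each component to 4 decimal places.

Euler on (x_1,x_2): x_1_{n+1} = x_1_n + h·x_1', x_2_{n+1} = x_2_n + h·x_2'.
0.700000: (-0.900000, -0.390000); f=(-0.861900, -0.250800) → (-1.210284, -0.480288)
(x_1(1.06), x_2(1.06)) ≈ (-1.2103, -0.4803)

-1.2103, -0.4803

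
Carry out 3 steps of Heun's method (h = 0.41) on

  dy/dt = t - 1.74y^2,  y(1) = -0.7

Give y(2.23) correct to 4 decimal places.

Heun: k1 = f(t_n, y_n); k2 = f(t_n + h, y_n + h·k1); y_{n+1} = y_n + (h/2)·(k1 + k2).
t=1.000000, y=-0.700000:
  k1 = f(1.000000, -0.700000) = 0.147400
  k2 = f(1.410000, -0.639566) = 0.698262
  y ← -0.700000 + (0.41/2)·(0.147400 + 0.698262) = -0.526639
t=1.410000, y=-0.526639:
  k1 = f(1.410000, -0.526639) = 0.927413
  k2 = f(1.820000, -0.146400) = 1.782707
  y ← -0.526639 + (0.41/2)·(0.927413 + 1.782707) = 0.028935
t=1.820000, y=0.028935:
  k1 = f(1.820000, 0.028935) = 1.818543
  k2 = f(2.230000, 0.774538) = 1.186158
  y ← 0.028935 + (0.41/2)·(1.818543 + 1.186158) = 0.644899
y(2.23) ≈ 0.6449

0.6449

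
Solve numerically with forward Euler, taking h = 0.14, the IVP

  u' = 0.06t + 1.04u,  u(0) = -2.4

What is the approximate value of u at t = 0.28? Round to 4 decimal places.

-3.1486

Euler: u_{n+1} = u_n + h·f(t_n, u_n).
t=0.000000, u=-2.400000: f=-2.496000 → u ← -2.400000 + 0.14·(-2.496000) = -2.749440
t=0.140000, u=-2.749440: f=-2.851018 → u ← -2.749440 + 0.14·(-2.851018) = -3.148582
u(0.28) ≈ -3.1486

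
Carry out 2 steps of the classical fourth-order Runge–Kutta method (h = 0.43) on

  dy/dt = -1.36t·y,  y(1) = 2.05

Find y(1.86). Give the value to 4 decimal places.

RK4: k1 = f(t_n, y_n); k2 = f(t_n + h/2, y_n + (h/2)·k1); k3 = f(t_n + h/2, y_n + (h/2)·k2); k4 = f(t_n + h, y_n + h·k3); y_{n+1} = y_n + (h/6)·(k1 + 2k2 + 2k3 + k4).
t=1.000000, y=2.050000:
  k1 = f(1.000000, 2.050000) = -2.788000
  k2 = f(1.215000, 1.450580) = -2.396938
  k3 = f(1.215000, 1.534658) = -2.535869
  k4 = f(1.430000, 0.959576) = -1.866184
  y ← 2.050000 + (0.43/6)·(k1 + 2k2 + 2k3 + k4) = 1.009414
t=1.430000, y=1.009414:
  k1 = f(1.430000, 1.009414) = -1.963109
  k2 = f(1.645000, 0.587346) = -1.314010
  k3 = f(1.645000, 0.726902) = -1.626226
  k4 = f(1.860000, 0.310137) = -0.784524
  y ← 1.009414 + (0.43/6)·(k1 + 2k2 + 2k3 + k4) = 0.391067
y(1.86) ≈ 0.3911

0.3911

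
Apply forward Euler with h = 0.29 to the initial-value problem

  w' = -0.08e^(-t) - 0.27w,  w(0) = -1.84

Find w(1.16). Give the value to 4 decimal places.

Euler: w_{n+1} = w_n + h·f(t_n, w_n).
t=0.000000, w=-1.840000: f=0.416800 → w ← -1.840000 + 0.29·0.416800 = -1.719128
t=0.290000, w=-1.719128: f=0.404303 → w ← -1.719128 + 0.29·0.404303 = -1.601880
t=0.580000, w=-1.601880: f=0.387716 → w ← -1.601880 + 0.29·0.387716 = -1.489442
t=0.870000, w=-1.489442: f=0.368633 → w ← -1.489442 + 0.29·0.368633 = -1.382539
w(1.16) ≈ -1.3825

-1.3825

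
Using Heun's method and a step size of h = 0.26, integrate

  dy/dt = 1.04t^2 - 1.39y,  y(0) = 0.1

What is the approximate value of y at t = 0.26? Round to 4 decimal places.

Heun: k1 = f(t_n, y_n); k2 = f(t_n + h, y_n + h·k1); y_{n+1} = y_n + (h/2)·(k1 + k2).
t=0.000000, y=0.100000:
  k1 = f(0.000000, 0.100000) = -0.139000
  k2 = f(0.260000, 0.063860) = -0.018461
  y ← 0.100000 + (0.26/2)·(-0.139000 + (-0.018461)) = 0.079530
y(0.26) ≈ 0.0795

0.0795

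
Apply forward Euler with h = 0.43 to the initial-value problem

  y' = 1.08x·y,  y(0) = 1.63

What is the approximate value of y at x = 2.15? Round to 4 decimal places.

7.8712

Euler: y_{n+1} = y_n + h·f(x_n, y_n).
x=0.000000, y=1.630000: f=0.000000 → y ← 1.630000 + 0.43·0.000000 = 1.630000
x=0.430000, y=1.630000: f=0.756972 → y ← 1.630000 + 0.43·0.756972 = 1.955498
x=0.860000, y=1.955498: f=1.816267 → y ← 1.955498 + 0.43·1.816267 = 2.736493
x=1.290000, y=2.736493: f=3.812481 → y ← 2.736493 + 0.43·3.812481 = 4.375860
x=1.720000, y=4.375860: f=8.128597 → y ← 4.375860 + 0.43·8.128597 = 7.871156
y(2.15) ≈ 7.8712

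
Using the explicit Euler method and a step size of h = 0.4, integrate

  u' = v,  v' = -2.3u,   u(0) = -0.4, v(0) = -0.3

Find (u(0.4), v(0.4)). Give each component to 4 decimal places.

Euler on (u,v): u_{n+1} = u_n + h·u', v_{n+1} = v_n + h·v'.
0.000000: (-0.400000, -0.300000); f=(-0.300000, 0.920000) → (-0.520000, 0.068000)
(u(0.4), v(0.4)) ≈ (-0.5200, 0.0680)

-0.5200, 0.0680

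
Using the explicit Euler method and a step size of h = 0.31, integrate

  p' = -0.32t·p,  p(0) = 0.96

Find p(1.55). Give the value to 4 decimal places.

Euler: p_{n+1} = p_n + h·f(t_n, p_n).
t=0.000000, p=0.960000: f=0.000000 → p ← 0.960000 + 0.31·0.000000 = 0.960000
t=0.310000, p=0.960000: f=-0.095232 → p ← 0.960000 + 0.31·(-0.095232) = 0.930478
t=0.620000, p=0.930478: f=-0.184607 → p ← 0.930478 + 0.31·(-0.184607) = 0.873250
t=0.930000, p=0.873250: f=-0.259879 → p ← 0.873250 + 0.31·(-0.259879) = 0.792687
t=1.240000, p=0.792687: f=-0.314538 → p ← 0.792687 + 0.31·(-0.314538) = 0.695181
p(1.55) ≈ 0.6952

0.6952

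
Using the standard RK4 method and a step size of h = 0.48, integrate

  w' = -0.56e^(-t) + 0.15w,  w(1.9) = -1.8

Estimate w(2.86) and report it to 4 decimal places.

-2.1350

RK4: k1 = f(t_n, w_n); k2 = f(t_n + h/2, w_n + (h/2)·k1); k3 = f(t_n + h/2, w_n + (h/2)·k2); k4 = f(t_n + h, w_n + h·k3); w_{n+1} = w_n + (h/6)·(k1 + 2k2 + 2k3 + k4).
t=1.900000, w=-1.800000:
  k1 = f(1.900000, -1.800000) = -0.353758
  k2 = f(2.140000, -1.884902) = -0.348622
  k3 = f(2.140000, -1.883669) = -0.348437
  k4 = f(2.380000, -1.967250) = -0.346916
  w ← -1.800000 + (0.48/6)·(k1 + 2k2 + 2k3 + k4) = -1.967583
t=2.380000, w=-1.967583:
  k1 = f(2.380000, -1.967583) = -0.346966
  k2 = f(2.620000, -2.050855) = -0.348398
  k3 = f(2.620000, -2.051199) = -0.348449
  k4 = f(2.860000, -2.134839) = -0.352296
  w ← -1.967583 + (0.48/6)·(k1 + 2k2 + 2k3 + k4) = -2.135020
w(2.86) ≈ -2.1350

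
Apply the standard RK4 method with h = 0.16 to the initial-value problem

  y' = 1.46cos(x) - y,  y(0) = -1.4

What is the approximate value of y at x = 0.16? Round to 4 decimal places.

RK4: k1 = f(x_n, y_n); k2 = f(x_n + h/2, y_n + (h/2)·k1); k3 = f(x_n + h/2, y_n + (h/2)·k2); k4 = f(x_n + h, y_n + h·k3); y_{n+1} = y_n + (h/6)·(k1 + 2k2 + 2k3 + k4).
x=0.000000, y=-1.400000:
  k1 = f(0.000000, -1.400000) = 2.860000
  k2 = f(0.080000, -1.171200) = 2.626530
  k3 = f(0.080000, -1.189878) = 2.645208
  k4 = f(0.160000, -0.976767) = 2.418119
  y ← -1.400000 + (0.16/6)·(k1 + 2k2 + 2k3 + k4) = -0.978091
y(0.16) ≈ -0.9781

-0.9781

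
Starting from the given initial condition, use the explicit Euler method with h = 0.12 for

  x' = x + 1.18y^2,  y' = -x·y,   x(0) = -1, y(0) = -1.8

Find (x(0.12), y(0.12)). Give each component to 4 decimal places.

Euler on (x,y): x_{n+1} = x_n + h·x', y_{n+1} = y_n + h·y'.
0.000000: (-1.000000, -1.800000); f=(2.823200, -1.800000) → (-0.661216, -2.016000)
(x(0.12), y(0.12)) ≈ (-0.6612, -2.0160)

-0.6612, -2.0160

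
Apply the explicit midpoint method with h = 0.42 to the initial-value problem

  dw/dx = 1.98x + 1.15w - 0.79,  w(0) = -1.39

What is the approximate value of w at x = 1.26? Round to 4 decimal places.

Midpoint: k1 = f(x_n, w_n); k2 = f(x_n + h/2, w_n + (h/2)·k1); w_{n+1} = w_n + h·k2.
x=0.000000, w=-1.390000:
  k1 = f(0.000000, -1.390000) = -2.388500
  k2 = f(0.210000, -1.891585) = -2.549523
  w ← -1.390000 + 0.42·(-2.549523) = -2.460800
x=0.420000, w=-2.460800:
  k1 = f(0.420000, -2.460800) = -2.788319
  k2 = f(0.630000, -3.046347) = -3.045899
  w ← -2.460800 + 0.42·(-3.045899) = -3.740077
x=0.840000, w=-3.740077:
  k1 = f(0.840000, -3.740077) = -3.427889
  k2 = f(1.050000, -4.459934) = -3.839924
  w ← -3.740077 + 0.42·(-3.839924) = -5.352845
w(1.26) ≈ -5.3528

-5.3528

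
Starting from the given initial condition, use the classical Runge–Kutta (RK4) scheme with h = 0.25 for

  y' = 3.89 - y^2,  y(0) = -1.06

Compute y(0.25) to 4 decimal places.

-0.2122

RK4: k1 = f(x_n, y_n); k2 = f(x_n + h/2, y_n + (h/2)·k1); k3 = f(x_n + h/2, y_n + (h/2)·k2); k4 = f(x_n + h, y_n + h·k3); y_{n+1} = y_n + (h/6)·(k1 + 2k2 + 2k3 + k4).
x=0.000000, y=-1.060000:
  k1 = f(0.000000, -1.060000) = 2.766400
  k2 = f(0.125000, -0.714200) = 3.379918
  k3 = f(0.125000, -0.637510) = 3.483581
  k4 = f(0.250000, -0.189105) = 3.854239
  y ← -1.060000 + (0.25/6)·(k1 + 2k2 + 2k3 + k4) = -0.212182
y(0.25) ≈ -0.2122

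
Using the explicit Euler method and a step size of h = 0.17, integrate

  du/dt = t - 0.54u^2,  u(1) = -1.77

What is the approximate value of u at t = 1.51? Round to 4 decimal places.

-2.1610

Euler: u_{n+1} = u_n + h·f(t_n, u_n).
t=1.000000, u=-1.770000: f=-0.691766 → u ← -1.770000 + 0.17·(-0.691766) = -1.887600
t=1.170000, u=-1.887600: f=-0.754039 → u ← -1.887600 + 0.17·(-0.754039) = -2.015787
t=1.340000, u=-2.015787: f=-0.854234 → u ← -2.015787 + 0.17·(-0.854234) = -2.161007
u(1.51) ≈ -2.1610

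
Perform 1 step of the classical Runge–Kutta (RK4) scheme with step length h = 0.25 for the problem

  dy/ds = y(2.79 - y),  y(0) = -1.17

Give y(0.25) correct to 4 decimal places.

RK4: k1 = f(s_n, y_n); k2 = f(s_n + h/2, y_n + (h/2)·k1); k3 = f(s_n + h/2, y_n + (h/2)·k2); k4 = f(s_n + h, y_n + h·k3); y_{n+1} = y_n + (h/6)·(k1 + 2k2 + 2k3 + k4).
s=0.000000, y=-1.170000:
  k1 = f(0.000000, -1.170000) = -4.633200
  k2 = f(0.125000, -1.749150) = -7.939654
  k3 = f(0.125000, -2.162457) = -10.709474
  k4 = f(0.250000, -3.847368) = -25.536402
  y ← -1.170000 + (0.25/6)·(k1 + 2k2 + 2k3 + k4) = -3.981161
y(0.25) ≈ -3.9812

-3.9812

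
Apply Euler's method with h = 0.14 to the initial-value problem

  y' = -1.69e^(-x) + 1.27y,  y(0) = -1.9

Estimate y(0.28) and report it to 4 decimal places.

Euler: y_{n+1} = y_n + h·f(x_n, y_n).
x=0.000000, y=-1.900000: f=-4.103000 → y ← -1.900000 + 0.14·(-4.103000) = -2.474420
x=0.140000, y=-2.474420: f=-4.611729 → y ← -2.474420 + 0.14·(-4.611729) = -3.120062
y(0.28) ≈ -3.1201

-3.1201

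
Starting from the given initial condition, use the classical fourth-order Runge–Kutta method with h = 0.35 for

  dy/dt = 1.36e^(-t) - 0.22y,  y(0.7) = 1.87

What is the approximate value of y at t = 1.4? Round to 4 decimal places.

RK4: k1 = f(t_n, y_n); k2 = f(t_n + h/2, y_n + (h/2)·k1); k3 = f(t_n + h/2, y_n + (h/2)·k2); k4 = f(t_n + h, y_n + h·k3); y_{n+1} = y_n + (h/6)·(k1 + 2k2 + 2k3 + k4).
t=0.700000, y=1.870000:
  k1 = f(0.700000, 1.870000) = 0.263956
  k2 = f(0.875000, 1.916192) = 0.145370
  k3 = f(0.875000, 1.895440) = 0.149936
  k4 = f(1.050000, 1.922477) = 0.052970
  y ← 1.870000 + (0.35/6)·(k1 + 2k2 + 2k3 + k4) = 1.922940
t=1.050000, y=1.922940:
  k1 = f(1.050000, 1.922940) = 0.052869
  k2 = f(1.225000, 1.932192) = -0.025572
  k3 = f(1.225000, 1.918465) = -0.022552
  k4 = f(1.400000, 1.915047) = -0.085938
  y ← 1.922940 + (0.35/6)·(k1 + 2k2 + 2k3 + k4) = 1.915396
y(1.4) ≈ 1.9154

1.9154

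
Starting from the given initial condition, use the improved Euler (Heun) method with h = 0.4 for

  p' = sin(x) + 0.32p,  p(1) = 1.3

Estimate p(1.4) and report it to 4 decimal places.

Heun: k1 = f(x_n, p_n); k2 = f(x_n + h, p_n + h·k1); p_{n+1} = p_n + (h/2)·(k1 + k2).
x=1.000000, p=1.300000:
  k1 = f(1.000000, 1.300000) = 1.257471
  k2 = f(1.400000, 1.802988) = 1.562406
  p ← 1.300000 + (0.4/2)·(1.257471 + 1.562406) = 1.863975
p(1.4) ≈ 1.8640

1.8640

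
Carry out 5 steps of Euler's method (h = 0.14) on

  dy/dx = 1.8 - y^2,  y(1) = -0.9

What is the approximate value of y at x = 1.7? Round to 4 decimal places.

0.0922

Euler: y_{n+1} = y_n + h·f(x_n, y_n).
x=1.000000, y=-0.900000: f=0.990000 → y ← -0.900000 + 0.14·0.990000 = -0.761400
x=1.140000, y=-0.761400: f=1.220270 → y ← -0.761400 + 0.14·1.220270 = -0.590562
x=1.280000, y=-0.590562: f=1.451236 → y ← -0.590562 + 0.14·1.451236 = -0.387389
x=1.420000, y=-0.387389: f=1.649930 → y ← -0.387389 + 0.14·1.649930 = -0.156399
x=1.560000, y=-0.156399: f=1.775539 → y ← -0.156399 + 0.14·1.775539 = 0.092177
y(1.7) ≈ 0.0922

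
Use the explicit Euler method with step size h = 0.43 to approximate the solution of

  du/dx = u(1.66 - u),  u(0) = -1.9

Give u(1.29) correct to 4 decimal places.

Euler: u_{n+1} = u_n + h·f(x_n, u_n).
x=0.000000, u=-1.900000: f=-6.764000 → u ← -1.900000 + 0.43·(-6.764000) = -4.808520
x=0.430000, u=-4.808520: f=-31.104008 → u ← -4.808520 + 0.43·(-31.104008) = -18.183243
x=0.860000, u=-18.183243: f=-360.814523 → u ← -18.183243 + 0.43·(-360.814523) = -173.333488
u(1.29) ≈ -173.3335

-173.3335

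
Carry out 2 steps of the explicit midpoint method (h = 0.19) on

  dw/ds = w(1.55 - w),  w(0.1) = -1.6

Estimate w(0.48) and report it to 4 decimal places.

-7.9174

Midpoint: k1 = f(s_n, w_n); k2 = f(s_n + h/2, w_n + (h/2)·k1); w_{n+1} = w_n + h·k2.
s=0.100000, w=-1.600000:
  k1 = f(0.100000, -1.600000) = -5.040000
  k2 = f(0.195000, -2.078800) = -7.543549
  w ← -1.600000 + 0.19·(-7.543549) = -3.033274
s=0.290000, w=-3.033274:
  k1 = f(0.290000, -3.033274) = -13.902329
  k2 = f(0.385000, -4.353996) = -25.705971
  w ← -3.033274 + 0.19·(-25.705971) = -7.917409
w(0.48) ≈ -7.9174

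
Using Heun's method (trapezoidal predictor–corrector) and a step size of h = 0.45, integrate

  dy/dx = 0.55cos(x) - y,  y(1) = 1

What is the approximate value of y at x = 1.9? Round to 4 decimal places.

Heun: k1 = f(x_n, y_n); k2 = f(x_n + h, y_n + h·k1); y_{n+1} = y_n + (h/2)·(k1 + k2).
x=1.000000, y=1.000000:
  k1 = f(1.000000, 1.000000) = -0.702834
  k2 = f(1.450000, 0.683725) = -0.617448
  y ← 1.000000 + (0.45/2)·(-0.702834 + (-0.617448)) = 0.702937
x=1.450000, y=0.702937:
  k1 = f(1.450000, 0.702937) = -0.636660
  k2 = f(1.900000, 0.416440) = -0.594249
  y ← 0.702937 + (0.45/2)·(-0.636660 + (-0.594249)) = 0.425982
y(1.9) ≈ 0.4260

0.4260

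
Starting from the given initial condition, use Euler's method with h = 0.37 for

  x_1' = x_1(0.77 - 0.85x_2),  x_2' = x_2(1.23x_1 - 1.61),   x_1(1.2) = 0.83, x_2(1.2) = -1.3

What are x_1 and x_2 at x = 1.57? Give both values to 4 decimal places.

Euler on (x_1,x_2): x_1_{n+1} = x_1_n + h·x_1', x_2_{n+1} = x_2_n + h·x_2'.
1.200000: (0.830000, -1.300000); f=(1.556250, 0.765830) → (1.405812, -1.016643)
(x_1(1.57), x_2(1.57)) ≈ (1.4058, -1.0166)

1.4058, -1.0166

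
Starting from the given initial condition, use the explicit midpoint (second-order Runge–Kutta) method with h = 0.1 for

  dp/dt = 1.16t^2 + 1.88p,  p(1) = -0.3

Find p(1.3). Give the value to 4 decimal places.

Midpoint: k1 = f(t_n, p_n); k2 = f(t_n + h/2, p_n + (h/2)·k1); p_{n+1} = p_n + h·k2.
t=1.000000, p=-0.300000:
  k1 = f(1.000000, -0.300000) = 0.596000
  k2 = f(1.050000, -0.270200) = 0.770924
  p ← -0.300000 + 0.1·0.770924 = -0.222908
t=1.100000, p=-0.222908:
  k1 = f(1.100000, -0.222908) = 0.984534
  k2 = f(1.150000, -0.173681) = 1.207580
  p ← -0.222908 + 0.1·1.207580 = -0.102150
t=1.200000, p=-0.102150:
  k1 = f(1.200000, -0.102150) = 1.478359
  k2 = f(1.250000, -0.028232) = 1.759424
  p ← -0.102150 + 0.1·1.759424 = 0.073793
p(1.3) ≈ 0.0738

0.0738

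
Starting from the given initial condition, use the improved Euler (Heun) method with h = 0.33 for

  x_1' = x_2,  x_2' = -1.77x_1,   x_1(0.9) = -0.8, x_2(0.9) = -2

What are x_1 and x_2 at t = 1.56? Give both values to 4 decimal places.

Heun on (x_1,x_2): k1 = f(t_n, state_n); k2 = f(t_n + h, state_n + h·k1); state_{n+1} = state_n + (h/2)·(k1 + k2).
0.900000: (-0.800000, -2.000000)
  k1 = (-2.000000, 1.416000)
  predictor → (-1.460000, -1.532720)
  k2 = (-1.532720, 2.584200)
  → (-1.382899, -1.339967)
1.230000: (-1.382899, -1.339967)
  k1 = (-1.339967, 2.447731)
  predictor → (-1.825088, -0.532216)
  k2 = (-0.532216, 3.230406)
  → (-1.691809, -0.403074)
(x_1(1.56), x_2(1.56)) ≈ (-1.6918, -0.4031)

-1.6918, -0.4031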